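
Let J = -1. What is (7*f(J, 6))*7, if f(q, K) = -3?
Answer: -147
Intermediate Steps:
(7*f(J, 6))*7 = (7*(-3))*7 = -21*7 = -147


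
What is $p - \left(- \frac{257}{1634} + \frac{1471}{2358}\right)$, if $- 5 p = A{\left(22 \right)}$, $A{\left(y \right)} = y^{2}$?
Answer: $- \frac{468456622}{4816215} \approx -97.267$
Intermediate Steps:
$p = - \frac{484}{5}$ ($p = - \frac{22^{2}}{5} = \left(- \frac{1}{5}\right) 484 = - \frac{484}{5} \approx -96.8$)
$p - \left(- \frac{257}{1634} + \frac{1471}{2358}\right) = - \frac{484}{5} - \left(- \frac{257}{1634} + \frac{1471}{2358}\right) = - \frac{484}{5} - \frac{449402}{963243} = - \frac{468456622}{4816215}$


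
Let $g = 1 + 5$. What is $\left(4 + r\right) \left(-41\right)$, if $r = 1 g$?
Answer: $-410$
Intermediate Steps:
$g = 6$
$r = 6$ ($r = 1 \cdot 6 = 6$)
$\left(4 + r\right) \left(-41\right) = \left(4 + 6\right) \left(-41\right) = 10 \left(-41\right) = -410$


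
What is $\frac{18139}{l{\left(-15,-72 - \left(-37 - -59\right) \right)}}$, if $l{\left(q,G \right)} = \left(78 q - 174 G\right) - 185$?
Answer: $\frac{18139}{15001} \approx 1.2092$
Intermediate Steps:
$l{\left(q,G \right)} = -185 - 174 G + 78 q$ ($l{\left(q,G \right)} = \left(- 174 G + 78 q\right) - 185 = -185 - 174 G + 78 q$)
$\frac{18139}{l{\left(-15,-72 - \left(-37 - -59\right) \right)}} = \frac{18139}{-185 - 174 \left(-72 - \left(-37 - -59\right)\right) + 78 \left(-15\right)} = \frac{18139}{-185 - 174 \left(-72 - \left(-37 + 59\right)\right) - 1170} = \frac{18139}{-185 - 174 \left(-72 - 22\right) - 1170} = \frac{18139}{-185 - -16356 - 1170} = \frac{18139}{-185 + 16356 - 1170} = \frac{18139}{15001}$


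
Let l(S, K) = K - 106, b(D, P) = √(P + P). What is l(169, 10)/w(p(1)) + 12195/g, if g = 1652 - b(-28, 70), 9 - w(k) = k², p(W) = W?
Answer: -450051/97463 + 12195*√35/1364482 ≈ -4.5648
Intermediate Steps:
b(D, P) = √2*√P (b(D, P) = √(2*P) = √2*√P)
w(k) = 9 - k²
l(S, K) = -106 + K
g = 1652 - 2*√35 (g = 1652 - √2*√70 = 1652 - 2*√35 ≈ 1640.2)
l(169, 10)/w(p(1)) + 12195/g = (-106 + 10)/(9 - 1*1²) + 12195/(1652 - 2*√35) = -96/(9 - 1*1) + 12195/(1652 - 2*√35) = -96/(9 - 1) + 12195/(1652 - 2*√35) = -96/8 + 12195/(1652 - 2*√35) = -96*⅛ + 12195/(1652 - 2*√35) = -12 + 12195/(1652 - 2*√35)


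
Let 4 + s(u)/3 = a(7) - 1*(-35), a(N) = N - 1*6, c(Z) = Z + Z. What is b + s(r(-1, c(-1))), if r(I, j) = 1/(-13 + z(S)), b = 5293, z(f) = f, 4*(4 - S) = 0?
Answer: 5389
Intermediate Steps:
S = 4 (S = 4 - ¼*0 = 4 + 0 = 4)
c(Z) = 2*Z
a(N) = -6 + N (a(N) = N - 6 = -6 + N)
r(I, j) = -⅑ (r(I, j) = 1/(-13 + 4) = 1/(-9) = -⅑)
s(u) = 96 (s(u) = -12 + 3*((-6 + 7) - 1*(-35)) = -12 + 3*(1 + 35) = -12 + 3*36 = -12 + 108 = 96)
b + s(r(-1, c(-1))) = 5293 + 96 = 5389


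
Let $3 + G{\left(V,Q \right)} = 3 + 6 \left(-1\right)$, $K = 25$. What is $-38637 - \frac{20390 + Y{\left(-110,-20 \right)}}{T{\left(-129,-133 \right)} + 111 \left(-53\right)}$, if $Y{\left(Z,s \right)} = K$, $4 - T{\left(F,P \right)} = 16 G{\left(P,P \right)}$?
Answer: $- \frac{223417356}{5783} \approx -38634.0$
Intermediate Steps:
$G{\left(V,Q \right)} = -6$ ($G{\left(V,Q \right)} = -3 + \left(3 + 6 \left(-1\right)\right) = -3 + \left(3 - 6\right) = -3 - 3 = -6$)
$T{\left(F,P \right)} = 100$ ($T{\left(F,P \right)} = 4 - 16 \left(-6\right) = 4 - -96 = 4 + 96 = 100$)
$Y{\left(Z,s \right)} = 25$
$-38637 - \frac{20390 + Y{\left(-110,-20 \right)}}{T{\left(-129,-133 \right)} + 111 \left(-53\right)} = -38637 - \frac{20390 + 25}{100 + 111 \left(-53\right)} = -38637 - \frac{20415}{100 - 5883} = -38637 - \frac{20415}{-5783} = -38637 - 20415 \left(- \frac{1}{5783}\right) = -38637 - - \frac{20415}{5783} = -38637 + \frac{20415}{5783} = - \frac{223417356}{5783}$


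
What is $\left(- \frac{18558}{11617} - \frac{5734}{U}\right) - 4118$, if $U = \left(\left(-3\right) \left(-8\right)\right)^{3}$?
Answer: $- \frac{330823405907}{80296704} \approx -4120.0$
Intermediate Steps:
$U = 13824$ ($U = 24^{3} = 13824$)
$\left(- \frac{18558}{11617} - \frac{5734}{U}\right) - 4118 = \left(- \frac{18558}{11617} - \frac{5734}{13824}\right) - 4118 = \left(\left(-18558\right) \frac{1}{11617} - \frac{2867}{6912}\right) - 4118 = \left(- \frac{18558}{11617} - \frac{2867}{6912}\right) - 4118 = - \frac{161578835}{80296704} - 4118 = - \frac{330823405907}{80296704}$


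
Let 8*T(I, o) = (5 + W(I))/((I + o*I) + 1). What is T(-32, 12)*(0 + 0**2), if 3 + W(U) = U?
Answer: 0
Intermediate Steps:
W(U) = -3 + U
T(I, o) = (2 + I)/(8*(1 + I + I*o)) (T(I, o) = ((5 + (-3 + I))/((I + o*I) + 1))/8 = ((2 + I)/((I + I*o) + 1))/8 = ((2 + I)/(1 + I + I*o))/8 = (2 + I)/(8*(1 + I + I*o)))
T(-32, 12)*(0 + 0**2) = ((2 - 32)/(8*(1 - 32 - 32*12)))*(0 + 0**2) = ((1/8)*(-30)/(1 - 32 - 384))*(0 + 0) = ((1/8)*(-30)/(-415))*0 = ((1/8)*(-1/415)*(-30))*0 = (3/332)*0 = 0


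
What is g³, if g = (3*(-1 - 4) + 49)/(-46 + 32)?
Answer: -4913/343 ≈ -14.324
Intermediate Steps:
g = -17/7 (g = (3*(-5) + 49)/(-14) = (-15 + 49)*(-1/14) = 34*(-1/14) = -17/7 ≈ -2.4286)
g³ = (-17/7)³ = -4913/343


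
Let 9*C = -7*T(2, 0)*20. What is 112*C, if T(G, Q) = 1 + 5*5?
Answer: -407680/9 ≈ -45298.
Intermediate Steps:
T(G, Q) = 26 (T(G, Q) = 1 + 25 = 26)
C = -3640/9 (C = (-7*26*20)/9 = (-182*20)/9 = (⅑)*(-3640) = -3640/9 ≈ -404.44)
112*C = 112*(-3640/9) = -407680/9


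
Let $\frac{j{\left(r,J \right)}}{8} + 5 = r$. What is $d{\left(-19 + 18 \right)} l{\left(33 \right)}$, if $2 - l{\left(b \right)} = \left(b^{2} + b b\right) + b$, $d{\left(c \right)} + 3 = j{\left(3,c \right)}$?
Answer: $41971$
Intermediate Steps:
$j{\left(r,J \right)} = -40 + 8 r$
$d{\left(c \right)} = -19$ ($d{\left(c \right)} = -3 + \left(-40 + 8 \cdot 3\right) = -3 + \left(-40 + 24\right) = -3 - 16 = -19$)
$l{\left(b \right)} = 2 - b - 2 b^{2}$ ($l{\left(b \right)} = 2 - \left(\left(b^{2} + b b\right) + b\right) = 2 - \left(\left(b^{2} + b^{2}\right) + b\right) = 2 - \left(2 b^{2} + b\right) = 2 - \left(b + 2 b^{2}\right) = 2 - b - 2 b^{2}$)
$d{\left(-19 + 18 \right)} l{\left(33 \right)} = - 19 \left(2 - 33 - 2 \cdot 33^{2}\right) = - 19 \left(2 - 33 - 2178\right) = \left(-19\right) \left(-2209\right) = 41971$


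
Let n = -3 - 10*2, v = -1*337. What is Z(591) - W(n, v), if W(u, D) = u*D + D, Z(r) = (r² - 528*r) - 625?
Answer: 29194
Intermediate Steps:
Z(r) = -625 + r² - 528*r
v = -337
n = -23 (n = -3 - 20 = -23)
W(u, D) = D + D*u (W(u, D) = D*u + D = D + D*u)
Z(591) - W(n, v) = (-625 + 591² - 528*591) - (-337)*(1 - 23) = (-625 + 349281 - 312048) - (-337)*(-22) = 36608 - 1*7414 = 36608 - 7414 = 29194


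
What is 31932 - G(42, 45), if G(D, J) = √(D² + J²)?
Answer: 31932 - 3*√421 ≈ 31870.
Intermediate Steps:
31932 - G(42, 45) = 31932 - √(42² + 45²) = 31932 - √(1764 + 2025) = 31932 - √3789 = 31932 - 3*√421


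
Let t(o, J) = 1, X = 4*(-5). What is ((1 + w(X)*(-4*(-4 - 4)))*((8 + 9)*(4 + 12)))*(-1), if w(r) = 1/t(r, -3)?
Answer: -8976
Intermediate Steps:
X = -20
w(r) = 1 (w(r) = 1/1 = 1)
((1 + w(X)*(-4*(-4 - 4)))*((8 + 9)*(4 + 12)))*(-1) = ((1 + 1*(-4*(-4 - 4)))*((8 + 9)*(4 + 12)))*(-1) = ((1 + 1*(-4*(-8)))*(17*16))*(-1) = ((1 + 1*32)*272)*(-1) = ((1 + 32)*272)*(-1) = (33*272)*(-1) = 8976*(-1) = -8976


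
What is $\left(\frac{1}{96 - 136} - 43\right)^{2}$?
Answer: $\frac{2961841}{1600} \approx 1851.2$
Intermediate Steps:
$\left(\frac{1}{96 - 136} - 43\right)^{2} = \left(\frac{1}{-40} - 43\right)^{2} = \left(- \frac{1}{40} - 43\right)^{2} = \left(- \frac{1721}{40}\right)^{2} = \frac{2961841}{1600}$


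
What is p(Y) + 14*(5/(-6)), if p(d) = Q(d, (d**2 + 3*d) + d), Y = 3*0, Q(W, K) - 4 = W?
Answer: -23/3 ≈ -7.6667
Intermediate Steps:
Q(W, K) = 4 + W
Y = 0
p(d) = 4 + d
p(Y) + 14*(5/(-6)) = (4 + 0) + 14*(5/(-6)) = 4 + 14*(5*(-1/6)) = 4 + 14*(-5/6) = 4 - 35/3 = -23/3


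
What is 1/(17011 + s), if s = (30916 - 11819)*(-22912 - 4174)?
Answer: -1/517244331 ≈ -1.9333e-9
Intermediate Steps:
s = -517261342 (s = 19097*(-27086) = -517261342)
1/(17011 + s) = 1/(17011 - 517261342) = 1/(-517244331) = -1/517244331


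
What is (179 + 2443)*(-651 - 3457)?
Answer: -10771176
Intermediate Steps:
(179 + 2443)*(-651 - 3457) = 2622*(-4108) = -10771176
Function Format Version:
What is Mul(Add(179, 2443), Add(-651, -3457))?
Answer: -10771176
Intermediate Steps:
Mul(Add(179, 2443), Add(-651, -3457)) = Mul(2622, -4108) = -10771176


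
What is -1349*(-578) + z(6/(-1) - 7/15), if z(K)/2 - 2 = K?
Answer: 11695696/15 ≈ 7.7971e+5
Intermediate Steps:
z(K) = 4 + 2*K
-1349*(-578) + z(6/(-1) - 7/15) = -1349*(-578) + (4 + 2*(6/(-1) - 7/15)) = 779722 + (4 + 2*(6*(-1) - 7*1/15)) = 779722 + (4 + 2*(-6 - 7/15)) = 779722 + (4 + 2*(-97/15)) = 779722 + (4 - 194/15) = 779722 - 134/15 = 11695696/15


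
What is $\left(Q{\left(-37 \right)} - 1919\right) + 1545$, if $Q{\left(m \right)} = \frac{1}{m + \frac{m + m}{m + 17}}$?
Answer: $- \frac{124552}{333} \approx -374.03$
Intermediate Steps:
$Q{\left(m \right)} = \frac{1}{m + \frac{2 m}{17 + m}}$
$\left(Q{\left(-37 \right)} - 1919\right) + 1545 = \left(\frac{17 - 37}{\left(-37\right) \left(19 - 37\right)} - 1919\right) + 1545 = \left(\left(- \frac{1}{37}\right) \frac{1}{-18} \left(-20\right) - 1919\right) + 1545 = \left(\left(- \frac{1}{37}\right) \left(- \frac{1}{18}\right) \left(-20\right) - 1919\right) + 1545 = \left(- \frac{10}{333} - 1919\right) + 1545 = - \frac{639037}{333} + 1545 = - \frac{124552}{333}$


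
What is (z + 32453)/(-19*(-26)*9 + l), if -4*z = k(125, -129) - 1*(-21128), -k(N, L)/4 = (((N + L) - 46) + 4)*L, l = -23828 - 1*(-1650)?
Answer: -33105/17732 ≈ -1.8670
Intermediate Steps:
l = -22178 (l = -23828 + 1650 = -22178)
k(N, L) = -4*L*(-42 + L + N) (k(N, L) = -4*(((N + L) - 46) + 4)*L = -4*(((L + N) - 46) + 4)*L = -4*((-46 + L + N) + 4)*L = -4*(-42 + L + N)*L = -4*L*(-42 + L + N))
z = 652 (z = -(4*(-129)*(42 - 1*(-129) - 1*125) - 1*(-21128))/4 = -(4*(-129)*(42 + 129 - 125) + 21128)/4 = -(4*(-129)*46 + 21128)/4 = -(-23736 + 21128)/4 = -¼*(-2608) = 652)
(z + 32453)/(-19*(-26)*9 + l) = (652 + 32453)/(-19*(-26)*9 - 22178) = 33105/(494*9 - 22178) = 33105/(4446 - 22178) = 33105/(-17732) = 33105*(-1/17732) = -33105/17732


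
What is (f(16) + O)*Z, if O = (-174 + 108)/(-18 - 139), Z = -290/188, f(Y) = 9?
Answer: -214455/14758 ≈ -14.531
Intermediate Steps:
Z = -145/94 (Z = -290*1/188 = -145/94 ≈ -1.5426)
O = 66/157 (O = -66/(-157) = -66*(-1/157) = 66/157 ≈ 0.42038)
(f(16) + O)*Z = (9 + 66/157)*(-145/94) = (1479/157)*(-145/94) = -214455/14758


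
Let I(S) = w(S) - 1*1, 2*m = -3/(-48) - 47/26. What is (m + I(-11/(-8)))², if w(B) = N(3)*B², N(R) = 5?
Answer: 39778249/692224 ≈ 57.464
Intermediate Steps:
m = -363/416 (m = (-3/(-48) - 47/26)/2 = (-3*(-1/48) - 47*1/26)/2 = (1/16 - 47/26)/2 = (½)*(-363/208) = -363/416 ≈ -0.87260)
w(B) = 5*B²
I(S) = -1 + 5*S² (I(S) = 5*S² - 1*1 = 5*S² - 1 = -1 + 5*S²)
(m + I(-11/(-8)))² = (-363/416 + (-1 + 5*(-11/(-8))²))² = (-363/416 + (-1 + 5*(-11*(-⅛))²))² = (-363/416 + (-1 + 5*(11/8)²))² = (-363/416 + (-1 + 5*(121/64)))² = (-363/416 + (-1 + 605/64))² = (-363/416 + 541/64)² = (6307/832)² = 39778249/692224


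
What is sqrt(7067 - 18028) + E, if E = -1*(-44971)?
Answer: 44971 + I*sqrt(10961) ≈ 44971.0 + 104.69*I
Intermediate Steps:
E = 44971
sqrt(7067 - 18028) + E = sqrt(7067 - 18028) + 44971 = sqrt(-10961) + 44971 = I*sqrt(10961) + 44971 = 44971 + I*sqrt(10961)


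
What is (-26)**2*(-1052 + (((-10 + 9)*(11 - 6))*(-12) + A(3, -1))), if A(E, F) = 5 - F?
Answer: -666536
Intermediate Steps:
(-26)**2*(-1052 + (((-10 + 9)*(11 - 6))*(-12) + A(3, -1))) = (-26)**2*(-1052 + (((-10 + 9)*(11 - 6))*(-12) + (5 - 1*(-1)))) = 676*(-1052 + (-1*5*(-12) + (5 + 1))) = 676*(-1052 + (-5*(-12) + 6)) = 676*(-1052 + (60 + 6)) = 676*(-1052 + 66) = 676*(-986) = -666536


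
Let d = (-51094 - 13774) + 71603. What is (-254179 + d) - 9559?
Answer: -257003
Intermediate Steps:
d = 6735 (d = -64868 + 71603 = 6735)
(-254179 + d) - 9559 = (-254179 + 6735) - 9559 = -247444 - 9559 = -257003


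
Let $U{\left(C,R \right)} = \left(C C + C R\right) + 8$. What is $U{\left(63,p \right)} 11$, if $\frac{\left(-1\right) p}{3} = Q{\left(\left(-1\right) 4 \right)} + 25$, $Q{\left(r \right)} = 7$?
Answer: $-22781$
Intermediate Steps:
$p = -96$ ($p = - 3 \left(7 + 25\right) = \left(-3\right) 32 = -96$)
$U{\left(C,R \right)} = 8 + C^{2} + C R$ ($U{\left(C,R \right)} = \left(C^{2} + C R\right) + 8 = 8 + C^{2} + C R$)
$U{\left(63,p \right)} 11 = \left(8 + 63^{2} + 63 \left(-96\right)\right) 11 = \left(8 + 3969 - 6048\right) 11 = \left(-2071\right) 11 = -22781$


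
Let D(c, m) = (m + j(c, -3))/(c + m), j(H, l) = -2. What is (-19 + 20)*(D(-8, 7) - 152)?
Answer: -157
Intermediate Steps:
D(c, m) = (-2 + m)/(c + m) (D(c, m) = (m - 2)/(c + m) = (-2 + m)/(c + m))
(-19 + 20)*(D(-8, 7) - 152) = (-19 + 20)*((-2 + 7)/(-8 + 7) - 152) = 1*(5/(-1) - 152) = 1*(-1*5 - 152) = 1*(-5 - 152) = 1*(-157) = -157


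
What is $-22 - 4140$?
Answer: $-4162$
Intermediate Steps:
$-22 - 4140 = -4162$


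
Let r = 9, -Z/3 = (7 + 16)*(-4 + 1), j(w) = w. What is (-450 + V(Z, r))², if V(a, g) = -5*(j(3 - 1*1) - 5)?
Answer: 189225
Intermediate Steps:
Z = 207 (Z = -3*(7 + 16)*(-4 + 1) = -69*(-3) = -3*(-69) = 207)
V(a, g) = 15 (V(a, g) = -5*((3 - 1*1) - 5) = -5*((3 - 1) - 5) = -5*(2 - 5) = -5*(-3) = 15)
(-450 + V(Z, r))² = (-450 + 15)² = (-435)² = 189225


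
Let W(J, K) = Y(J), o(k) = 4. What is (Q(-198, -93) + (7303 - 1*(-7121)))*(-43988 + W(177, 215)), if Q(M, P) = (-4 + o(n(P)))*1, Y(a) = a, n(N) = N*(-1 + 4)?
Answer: -631929864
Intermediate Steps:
n(N) = 3*N (n(N) = N*3 = 3*N)
W(J, K) = J
Q(M, P) = 0 (Q(M, P) = (-4 + 4)*1 = 0*1 = 0)
(Q(-198, -93) + (7303 - 1*(-7121)))*(-43988 + W(177, 215)) = (0 + (7303 - 1*(-7121)))*(-43988 + 177) = (0 + (7303 + 7121))*(-43811) = (0 + 14424)*(-43811) = 14424*(-43811) = -631929864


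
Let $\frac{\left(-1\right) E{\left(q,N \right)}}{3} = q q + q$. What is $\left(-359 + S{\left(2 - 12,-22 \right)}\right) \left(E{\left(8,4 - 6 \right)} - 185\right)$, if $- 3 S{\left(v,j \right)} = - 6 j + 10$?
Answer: $\frac{488819}{3} \approx 1.6294 \cdot 10^{5}$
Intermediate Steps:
$E{\left(q,N \right)} = - 3 q - 3 q^{2}$ ($E{\left(q,N \right)} = - 3 \left(q q + q\right) = - 3 \left(q^{2} + q\right) = - 3 \left(q + q^{2}\right) = - 3 q - 3 q^{2}$)
$S{\left(v,j \right)} = - \frac{10}{3} + 2 j$ ($S{\left(v,j \right)} = - \frac{- 6 j + 10}{3} = - \frac{10 - 6 j}{3} = - \frac{10}{3} + 2 j$)
$\left(-359 + S{\left(2 - 12,-22 \right)}\right) \left(E{\left(8,4 - 6 \right)} - 185\right) = \left(-359 + \left(- \frac{10}{3} + 2 \left(-22\right)\right)\right) \left(\left(-3\right) 8 \left(1 + 8\right) - 185\right) = \left(-359 - \frac{142}{3}\right) \left(\left(-3\right) 8 \cdot 9 - 185\right) = \left(-359 - \frac{142}{3}\right) \left(-216 - 185\right) = \left(- \frac{1219}{3}\right) \left(-401\right) = \frac{488819}{3}$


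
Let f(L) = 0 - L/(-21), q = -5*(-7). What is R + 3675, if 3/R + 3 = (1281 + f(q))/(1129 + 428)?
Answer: 37342362/10165 ≈ 3673.6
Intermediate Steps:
q = 35
f(L) = L/21 (f(L) = 0 - L*(-1)/21 = 0 - (-1)*L/21 = 0 + L/21 = L/21)
R = -14013/10165 (R = 3/(-3 + (1281 + (1/21)*35)/(1129 + 428)) = 3/(-3 + (1281 + 5/3)/1557) = 3/(-3 + (3848/3)*(1/1557)) = 3/(-3 + 3848/4671) = 3/(-10165/4671) = 3*(-4671/10165) = -14013/10165 ≈ -1.3786)
R + 3675 = -14013/10165 + 3675 = 37342362/10165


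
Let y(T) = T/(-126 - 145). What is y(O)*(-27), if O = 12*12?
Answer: 3888/271 ≈ 14.347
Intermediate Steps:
O = 144
y(T) = -T/271 (y(T) = T/(-271) = -T/271)
y(O)*(-27) = -1/271*144*(-27) = -144/271*(-27) = 3888/271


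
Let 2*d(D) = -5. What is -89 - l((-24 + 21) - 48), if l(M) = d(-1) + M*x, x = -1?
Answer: -275/2 ≈ -137.50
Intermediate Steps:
d(D) = -5/2 (d(D) = (1/2)*(-5) = -5/2)
l(M) = -5/2 - M (l(M) = -5/2 + M*(-1) = -5/2 - M)
-89 - l((-24 + 21) - 48) = -89 - (-5/2 - ((-24 + 21) - 48)) = -89 - (-5/2 - (-3 - 48)) = -89 - (-5/2 - 1*(-51)) = -89 - (-5/2 + 51) = -89 - 1*97/2 = -89 - 97/2 = -275/2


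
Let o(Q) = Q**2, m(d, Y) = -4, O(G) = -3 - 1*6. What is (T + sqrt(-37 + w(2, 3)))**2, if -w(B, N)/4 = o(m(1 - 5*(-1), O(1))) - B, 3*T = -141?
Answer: (47 - I*sqrt(93))**2 ≈ 2116.0 - 906.5*I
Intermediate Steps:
O(G) = -9 (O(G) = -3 - 6 = -9)
T = -47 (T = (1/3)*(-141) = -47)
w(B, N) = -64 + 4*B (w(B, N) = -4*((-4)**2 - B) = -4*(16 - B) = -64 + 4*B)
(T + sqrt(-37 + w(2, 3)))**2 = (-47 + sqrt(-37 + (-64 + 4*2)))**2 = (-47 + sqrt(-37 + (-64 + 8)))**2 = (-47 + sqrt(-37 - 56))**2 = (-47 + sqrt(-93))**2 = (-47 + I*sqrt(93))**2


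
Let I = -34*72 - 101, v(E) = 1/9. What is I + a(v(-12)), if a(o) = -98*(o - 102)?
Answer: 66925/9 ≈ 7436.1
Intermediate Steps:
v(E) = 1/9
a(o) = 9996 - 98*o (a(o) = -98*(-102 + o) = 9996 - 98*o)
I = -2549 (I = -2448 - 101 = -2549)
I + a(v(-12)) = -2549 + (9996 - 98*1/9) = -2549 + (9996 - 98/9) = -2549 + 89866/9 = 66925/9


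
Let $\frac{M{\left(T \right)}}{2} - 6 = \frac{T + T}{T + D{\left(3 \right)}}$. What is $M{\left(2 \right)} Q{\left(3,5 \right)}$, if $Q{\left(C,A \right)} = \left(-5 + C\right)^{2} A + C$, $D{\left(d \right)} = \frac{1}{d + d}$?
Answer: $\frac{4692}{13} \approx 360.92$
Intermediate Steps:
$D{\left(d \right)} = \frac{1}{2 d}$
$Q{\left(C,A \right)} = C + A \left(-5 + C\right)^{2}$ ($Q{\left(C,A \right)} = A \left(-5 + C\right)^{2} + C = C + A \left(-5 + C\right)^{2}$)
$M{\left(T \right)} = 12 + \frac{4 T}{\frac{1}{6} + T}$ ($M{\left(T \right)} = 12 + 2 \frac{T + T}{T + \frac{1}{2 \cdot 3}} = 12 + 2 \frac{2 T}{T + \frac{1}{2} \cdot \frac{1}{3}} = 12 + 2 \frac{2 T}{T + \frac{1}{6}} = 12 + 2 \frac{2 T}{\frac{1}{6} + T} = 12 + \frac{4 T}{\frac{1}{6} + T}$)
$M{\left(2 \right)} Q{\left(3,5 \right)} = \frac{12 \left(1 + 8 \cdot 2\right)}{1 + 6 \cdot 2} \left(3 + 5 \left(-5 + 3\right)^{2}\right) = \frac{12 \left(1 + 16\right)}{1 + 12} \left(3 + 5 \left(-2\right)^{2}\right) = 12 \cdot \frac{1}{13} \cdot 17 \left(3 + 5 \cdot 4\right) = 12 \cdot \frac{1}{13} \cdot 17 \left(3 + 20\right) = \frac{204}{13} \cdot 23 = \frac{4692}{13}$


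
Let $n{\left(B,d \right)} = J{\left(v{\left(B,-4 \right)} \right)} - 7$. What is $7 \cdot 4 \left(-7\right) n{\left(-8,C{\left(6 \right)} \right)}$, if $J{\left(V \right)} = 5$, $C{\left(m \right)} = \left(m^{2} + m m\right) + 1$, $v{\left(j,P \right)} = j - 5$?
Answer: $392$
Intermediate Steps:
$v{\left(j,P \right)} = -5 + j$
$C{\left(m \right)} = 1 + 2 m^{2}$ ($C{\left(m \right)} = \left(m^{2} + m^{2}\right) + 1 = 2 m^{2} + 1 = 1 + 2 m^{2}$)
$n{\left(B,d \right)} = -2$ ($n{\left(B,d \right)} = 5 - 7 = -2$)
$7 \cdot 4 \left(-7\right) n{\left(-8,C{\left(6 \right)} \right)} = 7 \cdot 4 \left(-7\right) \left(-2\right) = 28 \left(-7\right) \left(-2\right) = \left(-196\right) \left(-2\right) = 392$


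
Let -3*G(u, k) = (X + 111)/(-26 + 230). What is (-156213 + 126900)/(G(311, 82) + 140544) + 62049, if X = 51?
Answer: 32944371469/530943 ≈ 62049.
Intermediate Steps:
G(u, k) = -9/34 (G(u, k) = -(51 + 111)/(3*(-26 + 230)) = -54/204 = -1/3*27/34 = -9/34)
(-156213 + 126900)/(G(311, 82) + 140544) + 62049 = (-156213 + 126900)/(-9/34 + 140544) + 62049 = -29313/4778487/34 + 62049 = -29313*34/4778487 + 62049 = -110738/530943 + 62049 = 32944371469/530943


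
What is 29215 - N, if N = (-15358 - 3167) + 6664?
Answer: 41076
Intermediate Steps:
N = -11861 (N = -18525 + 6664 = -11861)
29215 - N = 29215 - 1*(-11861) = 29215 + 11861 = 41076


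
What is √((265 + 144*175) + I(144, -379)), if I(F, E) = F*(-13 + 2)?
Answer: √23881 ≈ 154.53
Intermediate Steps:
I(F, E) = -11*F (I(F, E) = F*(-11) = -11*F)
√((265 + 144*175) + I(144, -379)) = √((265 + 144*175) - 11*144) = √((265 + 25200) - 1584) = √(25465 - 1584) = √23881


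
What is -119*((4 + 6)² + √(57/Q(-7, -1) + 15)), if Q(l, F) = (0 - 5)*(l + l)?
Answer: -11900 - 51*√8610/10 ≈ -12373.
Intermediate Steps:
Q(l, F) = -10*l
-119*((4 + 6)² + √(57/Q(-7, -1) + 15)) = -119*((4 + 6)² + √(57/((-10*(-7))) + 15)) = -119*(10² + √(57/70 + 15)) = -119*(100 + √(57*(1/70) + 15)) = -119*(100 + √(57/70 + 15)) = -119*(100 + √(1107/70)) = -119*(100 + 3*√8610/70) = -11900 - 51*√8610/10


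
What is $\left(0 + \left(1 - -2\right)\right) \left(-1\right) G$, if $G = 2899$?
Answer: $-8697$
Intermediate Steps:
$\left(0 + \left(1 - -2\right)\right) \left(-1\right) G = \left(0 + \left(1 - -2\right)\right) \left(-1\right) 2899 = \left(0 + \left(1 + 2\right)\right) \left(-1\right) 2899 = \left(0 + 3\right) \left(-1\right) 2899 = 3 \left(-1\right) 2899 = \left(-3\right) 2899 = -8697$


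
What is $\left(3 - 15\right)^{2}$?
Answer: $144$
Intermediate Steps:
$\left(3 - 15\right)^{2} = \left(-12\right)^{2} = 144$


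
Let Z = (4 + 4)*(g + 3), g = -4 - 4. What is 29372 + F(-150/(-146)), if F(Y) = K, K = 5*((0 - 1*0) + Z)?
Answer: 29172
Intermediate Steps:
g = -8
Z = -40 (Z = (4 + 4)*(-8 + 3) = 8*(-5) = -40)
K = -200 (K = 5*((0 - 1*0) - 40) = 5*((0 + 0) - 40) = 5*(0 - 40) = 5*(-40) = -200)
F(Y) = -200
29372 + F(-150/(-146)) = 29372 - 200 = 29172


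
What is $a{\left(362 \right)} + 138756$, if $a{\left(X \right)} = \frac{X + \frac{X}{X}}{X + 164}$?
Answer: $\frac{72986019}{526} \approx 1.3876 \cdot 10^{5}$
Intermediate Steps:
$a{\left(X \right)} = \frac{1 + X}{164 + X}$ ($a{\left(X \right)} = \frac{X + 1}{164 + X} = \frac{1 + X}{164 + X}$)
$a{\left(362 \right)} + 138756 = \frac{1 + 362}{164 + 362} + 138756 = \frac{1}{526} \cdot 363 + 138756 = \frac{363}{526} + 138756 = \frac{72986019}{526}$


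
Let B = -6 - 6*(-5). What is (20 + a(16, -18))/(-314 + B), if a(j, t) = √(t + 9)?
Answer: -2/29 - 3*I/290 ≈ -0.068966 - 0.010345*I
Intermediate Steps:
a(j, t) = √(9 + t)
B = 24 (B = -6 + 30 = 24)
(20 + a(16, -18))/(-314 + B) = (20 + √(9 - 18))/(-314 + 24) = (20 + √(-9))/(-290) = (20 + 3*I)*(-1/290) = -2/29 - 3*I/290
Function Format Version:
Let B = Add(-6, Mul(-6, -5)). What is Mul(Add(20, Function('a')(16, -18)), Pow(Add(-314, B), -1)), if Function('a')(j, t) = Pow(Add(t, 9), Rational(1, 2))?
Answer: Add(Rational(-2, 29), Mul(Rational(-3, 290), I)) ≈ Add(-0.068966, Mul(-0.010345, I))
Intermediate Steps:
Function('a')(j, t) = Pow(Add(9, t), Rational(1, 2))
B = 24 (B = Add(-6, 30) = 24)
Mul(Add(20, Function('a')(16, -18)), Pow(Add(-314, B), -1)) = Mul(Add(20, Pow(Add(9, -18), Rational(1, 2))), Pow(Add(-314, 24), -1)) = Mul(Add(20, Pow(-9, Rational(1, 2))), Pow(-290, -1)) = Mul(Add(20, Mul(3, I)), Rational(-1, 290)) = Add(Rational(-2, 29), Mul(Rational(-3, 290), I))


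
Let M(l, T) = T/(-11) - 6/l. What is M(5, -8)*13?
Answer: -338/55 ≈ -6.1455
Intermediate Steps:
M(l, T) = -6/l - T/11 (M(l, T) = T*(-1/11) - 6/l = -T/11 - 6/l = -6/l - T/11)
M(5, -8)*13 = (-6/5 - 1/11*(-8))*13 = (-6*⅕ + 8/11)*13 = (-6/5 + 8/11)*13 = -26/55*13 = -338/55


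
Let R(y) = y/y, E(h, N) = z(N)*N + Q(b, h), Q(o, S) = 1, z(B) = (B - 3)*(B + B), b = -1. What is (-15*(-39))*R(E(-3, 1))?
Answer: 585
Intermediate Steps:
z(B) = 2*B*(-3 + B) (z(B) = (-3 + B)*(2*B) = 2*B*(-3 + B))
E(h, N) = 1 + 2*N²*(-3 + N) (E(h, N) = (2*N*(-3 + N))*N + 1 = 2*N²*(-3 + N) + 1 = 1 + 2*N²*(-3 + N))
R(y) = 1
(-15*(-39))*R(E(-3, 1)) = -15*(-39)*1 = 585*1 = 585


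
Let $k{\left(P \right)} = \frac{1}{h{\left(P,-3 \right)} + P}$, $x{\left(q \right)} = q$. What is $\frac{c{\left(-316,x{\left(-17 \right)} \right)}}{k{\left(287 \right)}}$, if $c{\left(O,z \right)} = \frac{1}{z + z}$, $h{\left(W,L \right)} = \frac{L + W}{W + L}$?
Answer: $- \frac{144}{17} \approx -8.4706$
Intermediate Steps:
$h{\left(W,L \right)} = 1$ ($h{\left(W,L \right)} = \frac{L + W}{L + W} = 1$)
$k{\left(P \right)} = \frac{1}{1 + P}$
$c{\left(O,z \right)} = \frac{1}{2 z}$
$\frac{c{\left(-316,x{\left(-17 \right)} \right)}}{k{\left(287 \right)}} = \frac{\frac{1}{2} \frac{1}{-17}}{\frac{1}{1 + 287}} = \frac{\frac{1}{2} \left(- \frac{1}{17}\right)}{\frac{1}{288}} = - \frac{\frac{1}{\frac{1}{288}}}{34} = \left(- \frac{1}{34}\right) 288 = - \frac{144}{17}$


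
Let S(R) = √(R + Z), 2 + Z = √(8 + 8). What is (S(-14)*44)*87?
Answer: 7656*I*√3 ≈ 13261.0*I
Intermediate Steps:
Z = 2 (Z = -2 + √(8 + 8) = -2 + √16 = -2 + 4 = 2)
S(R) = √(2 + R) (S(R) = √(R + 2) = √(2 + R))
(S(-14)*44)*87 = (√(2 - 14)*44)*87 = (√(-12)*44)*87 = ((2*I*√3)*44)*87 = (88*I*√3)*87 = 7656*I*√3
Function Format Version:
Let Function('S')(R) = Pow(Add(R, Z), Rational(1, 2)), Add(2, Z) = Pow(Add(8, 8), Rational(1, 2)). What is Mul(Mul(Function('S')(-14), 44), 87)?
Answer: Mul(7656, I, Pow(3, Rational(1, 2))) ≈ Mul(13261., I)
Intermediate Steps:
Z = 2 (Z = Add(-2, Pow(Add(8, 8), Rational(1, 2))) = Add(-2, Pow(16, Rational(1, 2))) = Add(-2, 4) = 2)
Function('S')(R) = Pow(Add(2, R), Rational(1, 2)) (Function('S')(R) = Pow(Add(R, 2), Rational(1, 2)) = Pow(Add(2, R), Rational(1, 2)))
Mul(Mul(Function('S')(-14), 44), 87) = Mul(Mul(Pow(Add(2, -14), Rational(1, 2)), 44), 87) = Mul(Mul(Pow(-12, Rational(1, 2)), 44), 87) = Mul(Mul(Mul(2, I, Pow(3, Rational(1, 2))), 44), 87) = Mul(Mul(88, I, Pow(3, Rational(1, 2))), 87) = Mul(7656, I, Pow(3, Rational(1, 2)))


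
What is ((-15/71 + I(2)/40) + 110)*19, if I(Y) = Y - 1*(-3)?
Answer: 1186189/568 ≈ 2088.4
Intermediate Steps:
I(Y) = 3 + Y (I(Y) = Y + 3 = 3 + Y)
((-15/71 + I(2)/40) + 110)*19 = ((-15/71 + (3 + 2)/40) + 110)*19 = ((-15*1/71 + 5*(1/40)) + 110)*19 = ((-15/71 + 1/8) + 110)*19 = (-49/568 + 110)*19 = (62431/568)*19 = 1186189/568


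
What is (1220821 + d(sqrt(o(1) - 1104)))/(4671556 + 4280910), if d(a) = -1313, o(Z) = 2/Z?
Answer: 609754/4476233 ≈ 0.13622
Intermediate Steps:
(1220821 + d(sqrt(o(1) - 1104)))/(4671556 + 4280910) = (1220821 - 1313)/(4671556 + 4280910) = 1219508/8952466 = 1219508*(1/8952466) = 609754/4476233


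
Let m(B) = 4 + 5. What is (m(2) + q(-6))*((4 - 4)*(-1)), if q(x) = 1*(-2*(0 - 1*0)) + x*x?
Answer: 0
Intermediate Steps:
q(x) = x² (q(x) = 1*(-2*(0 + 0)) + x² = 1*(-2*0) + x² = 1*0 + x² = 0 + x² = x²)
m(B) = 9
(m(2) + q(-6))*((4 - 4)*(-1)) = (9 + (-6)²)*((4 - 4)*(-1)) = (9 + 36)*(0*(-1)) = 45*0 = 0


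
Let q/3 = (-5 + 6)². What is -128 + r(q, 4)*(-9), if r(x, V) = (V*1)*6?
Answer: -344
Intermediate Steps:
q = 3 (q = 3*(-5 + 6)² = 3*1² = 3*1 = 3)
r(x, V) = 6*V (r(x, V) = V*6 = 6*V)
-128 + r(q, 4)*(-9) = -128 + (6*4)*(-9) = -128 + 24*(-9) = -128 - 216 = -344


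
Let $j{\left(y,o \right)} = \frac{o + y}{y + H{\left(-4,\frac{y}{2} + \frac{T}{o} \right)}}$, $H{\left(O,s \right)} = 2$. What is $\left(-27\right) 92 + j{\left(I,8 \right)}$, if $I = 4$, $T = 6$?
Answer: $-2482$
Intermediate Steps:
$j{\left(y,o \right)} = \frac{o + y}{2 + y}$ ($j{\left(y,o \right)} = \frac{o + y}{y + 2} = \frac{o + y}{2 + y}$)
$\left(-27\right) 92 + j{\left(I,8 \right)} = \left(-27\right) 92 + \frac{8 + 4}{2 + 4} = -2484 + \frac{1}{6} \cdot 12 = -2484 + 2 = -2482$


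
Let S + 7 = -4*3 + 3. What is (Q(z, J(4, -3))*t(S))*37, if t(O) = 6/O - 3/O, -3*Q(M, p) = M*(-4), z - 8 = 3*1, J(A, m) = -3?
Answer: -407/4 ≈ -101.75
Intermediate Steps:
z = 11 (z = 8 + 3*1 = 8 + 3 = 11)
Q(M, p) = 4*M/3 (Q(M, p) = -M*(-4)/3 = -(-4)*M/3 = 4*M/3)
S = -16 (S = -7 + (-4*3 + 3) = -7 + (-12 + 3) = -7 - 9 = -16)
t(O) = 3/O
(Q(z, J(4, -3))*t(S))*37 = (((4/3)*11)*(3/(-16)))*37 = (44*(3*(-1/16))/3)*37 = ((44/3)*(-3/16))*37 = -11/4*37 = -407/4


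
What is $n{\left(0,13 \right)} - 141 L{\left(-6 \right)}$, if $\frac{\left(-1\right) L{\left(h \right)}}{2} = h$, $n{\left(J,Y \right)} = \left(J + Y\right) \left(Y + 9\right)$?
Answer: $-1406$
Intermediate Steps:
$n{\left(J,Y \right)} = \left(9 + Y\right) \left(J + Y\right)$ ($n{\left(J,Y \right)} = \left(J + Y\right) \left(9 + Y\right) = \left(9 + Y\right) \left(J + Y\right)$)
$L{\left(h \right)} = - 2 h$
$n{\left(0,13 \right)} - 141 L{\left(-6 \right)} = \left(13^{2} + 9 \cdot 0 + 9 \cdot 13 + 0 \cdot 13\right) - 141 \left(\left(-2\right) \left(-6\right)\right) = \left(169 + 0 + 117 + 0\right) - 1692 = 286 - 1692 = -1406$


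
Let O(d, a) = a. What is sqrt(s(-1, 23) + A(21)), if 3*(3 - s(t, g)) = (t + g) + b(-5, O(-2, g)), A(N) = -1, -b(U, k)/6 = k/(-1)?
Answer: I*sqrt(462)/3 ≈ 7.1647*I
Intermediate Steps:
b(U, k) = 6*k (b(U, k) = -6*k/(-1) = -6*k*(-1) = -(-6)*k = 6*k)
s(t, g) = 3 - 7*g/3 - t/3 (s(t, g) = 3 - ((t + g) + 6*g)/3 = 3 - ((g + t) + 6*g)/3 = 3 - (t + 7*g)/3 = 3 + (-7*g/3 - t/3) = 3 - 7*g/3 - t/3)
sqrt(s(-1, 23) + A(21)) = sqrt((3 - 7/3*23 - 1/3*(-1)) - 1) = sqrt((3 - 161/3 + 1/3) - 1) = sqrt(-151/3 - 1) = sqrt(-154/3) = I*sqrt(462)/3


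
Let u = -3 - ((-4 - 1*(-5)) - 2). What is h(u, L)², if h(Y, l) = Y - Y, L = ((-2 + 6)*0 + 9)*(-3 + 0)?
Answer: 0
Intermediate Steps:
L = -27 (L = (4*0 + 9)*(-3) = (0 + 9)*(-3) = 9*(-3) = -27)
u = -2 (u = -3 - ((-4 + 5) - 2) = -3 - (1 - 2) = -3 - 1*(-1) = -3 + 1 = -2)
h(Y, l) = 0
h(u, L)² = 0² = 0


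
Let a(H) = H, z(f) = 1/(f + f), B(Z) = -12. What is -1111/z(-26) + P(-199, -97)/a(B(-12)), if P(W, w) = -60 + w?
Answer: 693421/12 ≈ 57785.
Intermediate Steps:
z(f) = 1/(2*f)
-1111/z(-26) + P(-199, -97)/a(B(-12)) = -1111/((½)/(-26)) + (-60 - 97)/(-12) = -1111/((½)*(-1/26)) - 157*(-1/12) = -1111/(-1/52) + 157/12 = -1111*(-52) + 157/12 = 57772 + 157/12 = 693421/12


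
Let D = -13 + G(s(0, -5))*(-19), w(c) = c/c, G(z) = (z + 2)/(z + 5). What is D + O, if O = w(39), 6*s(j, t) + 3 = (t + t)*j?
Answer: -55/3 ≈ -18.333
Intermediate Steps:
s(j, t) = -1/2 + j*t/3 (s(j, t) = -1/2 + ((t + t)*j)/6 = -1/2 + ((2*t)*j)/6 = -1/2 + (2*j*t)/6 = -1/2 + j*t/3)
G(z) = (2 + z)/(5 + z)
w(c) = 1
O = 1
D = -58/3 (D = -13 + ((2 + (-1/2 + (1/3)*0*(-5)))/(5 + (-1/2 + (1/3)*0*(-5))))*(-19) = -13 + ((2 + (-1/2 + 0))/(5 + (-1/2 + 0)))*(-19) = -13 + ((2 - 1/2)/(5 - 1/2))*(-19) = -13 + ((3/2)/(9/2))*(-19) = -13 + ((2/9)*(3/2))*(-19) = -13 + (1/3)*(-19) = -13 - 19/3 = -58/3 ≈ -19.333)
D + O = -58/3 + 1 = -55/3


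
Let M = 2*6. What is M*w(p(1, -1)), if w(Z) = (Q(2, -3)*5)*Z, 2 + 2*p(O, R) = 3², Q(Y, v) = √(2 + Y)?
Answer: 420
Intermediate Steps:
M = 12
p(O, R) = 7/2 (p(O, R) = -1 + (½)*3² = -1 + (½)*9 = -1 + 9/2 = 7/2)
w(Z) = 10*Z (w(Z) = (√(2 + 2)*5)*Z = (√4*5)*Z = (2*5)*Z = 10*Z)
M*w(p(1, -1)) = 12*(10*(7/2)) = 12*35 = 420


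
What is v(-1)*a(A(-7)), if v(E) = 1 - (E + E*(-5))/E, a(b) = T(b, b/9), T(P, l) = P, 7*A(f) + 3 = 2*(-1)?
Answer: -25/7 ≈ -3.5714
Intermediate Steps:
A(f) = -5/7 (A(f) = -3/7 + (2*(-1))/7 = -3/7 + (⅐)*(-2) = -3/7 - 2/7 = -5/7)
a(b) = b
v(E) = 5 (v(E) = 1 - (E - 5*E)/E = 1 - (-4*E)/E = 1 - 1*(-4) = 1 + 4 = 5)
v(-1)*a(A(-7)) = 5*(-5/7) = -25/7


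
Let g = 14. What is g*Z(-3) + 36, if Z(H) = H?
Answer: -6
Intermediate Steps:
g*Z(-3) + 36 = 14*(-3) + 36 = -42 + 36 = -6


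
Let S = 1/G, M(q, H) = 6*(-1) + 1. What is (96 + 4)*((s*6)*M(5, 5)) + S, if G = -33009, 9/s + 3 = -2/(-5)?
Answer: 4456214987/429117 ≈ 10385.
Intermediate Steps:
s = -45/13 (s = 9/(-3 - 2/(-5)) = 9/(-3 - 2*(-⅕)) = 9/(-3 + ⅖) = 9/(-13/5) = 9*(-5/13) = -45/13 ≈ -3.4615)
M(q, H) = -5 (M(q, H) = -6 + 1 = -5)
S = -1/33009 (S = 1/(-33009) = -1/33009 ≈ -3.0295e-5)
(96 + 4)*((s*6)*M(5, 5)) + S = (96 + 4)*(-45/13*6*(-5)) - 1/33009 = 100*(-270/13*(-5)) - 1/33009 = 100*(1350/13) - 1/33009 = 135000/13 - 1/33009 = 4456214987/429117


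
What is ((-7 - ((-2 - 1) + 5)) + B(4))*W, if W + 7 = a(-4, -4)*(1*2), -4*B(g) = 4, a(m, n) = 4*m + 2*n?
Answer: 550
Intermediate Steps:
a(m, n) = 2*n + 4*m
B(g) = -1 (B(g) = -1/4*4 = -1)
W = -55 (W = -7 + (2*(-4) + 4*(-4))*(1*2) = -7 + (-8 - 16)*2 = -7 - 24*2 = -7 - 48 = -55)
((-7 - ((-2 - 1) + 5)) + B(4))*W = ((-7 - ((-2 - 1) + 5)) - 1)*(-55) = ((-7 - (-3 + 5)) - 1)*(-55) = ((-7 - 1*2) - 1)*(-55) = ((-7 - 2) - 1)*(-55) = (-9 - 1)*(-55) = -10*(-55) = 550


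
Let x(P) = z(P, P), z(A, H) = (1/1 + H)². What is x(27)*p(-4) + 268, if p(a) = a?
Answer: -2868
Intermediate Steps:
z(A, H) = (1 + H)²
x(P) = (1 + P)²
x(27)*p(-4) + 268 = (1 + 27)²*(-4) + 268 = 28²*(-4) + 268 = 784*(-4) + 268 = -3136 + 268 = -2868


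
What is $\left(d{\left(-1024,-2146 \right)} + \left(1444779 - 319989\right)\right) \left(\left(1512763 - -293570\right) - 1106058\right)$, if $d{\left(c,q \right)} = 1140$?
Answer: $788460630750$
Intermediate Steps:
$\left(d{\left(-1024,-2146 \right)} + \left(1444779 - 319989\right)\right) \left(\left(1512763 - -293570\right) - 1106058\right) = \left(1140 + \left(1444779 - 319989\right)\right) \left(\left(1512763 - -293570\right) - 1106058\right) = \left(1140 + \left(1444779 - 319989\right)\right) \left(\left(1512763 + 293570\right) - 1106058\right) = \left(1140 + 1124790\right) \left(1806333 - 1106058\right) = 1125930 \cdot 700275 = 788460630750$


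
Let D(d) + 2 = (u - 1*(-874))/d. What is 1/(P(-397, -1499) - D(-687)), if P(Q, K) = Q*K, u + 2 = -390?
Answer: 687/408837617 ≈ 1.6804e-6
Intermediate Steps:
u = -392 (u = -2 - 390 = -392)
P(Q, K) = K*Q
D(d) = -2 + 482/d (D(d) = -2 + (-392 - 1*(-874))/d = -2 + (-392 + 874)/d = -2 + 482/d)
1/(P(-397, -1499) - D(-687)) = 1/(-1499*(-397) - (-2 + 482/(-687))) = 1/(595103 - (-2 + 482*(-1/687))) = 1/(595103 - (-2 - 482/687)) = 1/(595103 - 1*(-1856/687)) = 1/(595103 + 1856/687) = 1/(408837617/687) = 687/408837617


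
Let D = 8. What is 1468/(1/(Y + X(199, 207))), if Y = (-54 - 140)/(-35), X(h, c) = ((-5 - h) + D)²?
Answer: 1974098872/35 ≈ 5.6403e+7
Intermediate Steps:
X(h, c) = (3 - h)² (X(h, c) = ((-5 - h) + 8)² = (3 - h)²)
Y = 194/35 (Y = -1/35*(-194) = 194/35 ≈ 5.5429)
1468/(1/(Y + X(199, 207))) = 1468/(1/(194/35 + (-3 + 199)²)) = 1468/(1/(194/35 + 196²)) = 1468/(1/(194/35 + 38416)) = 1468/(1/(1344754/35)) = 1468/(35/1344754) = 1468*(1344754/35) = 1974098872/35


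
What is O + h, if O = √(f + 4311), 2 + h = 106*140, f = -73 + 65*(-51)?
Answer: 14838 + √923 ≈ 14868.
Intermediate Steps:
f = -3388 (f = -73 - 3315 = -3388)
h = 14838 (h = -2 + 106*140 = -2 + 14840 = 14838)
O = √923 (O = √(-3388 + 4311) = √923 ≈ 30.381)
O + h = √923 + 14838 = 14838 + √923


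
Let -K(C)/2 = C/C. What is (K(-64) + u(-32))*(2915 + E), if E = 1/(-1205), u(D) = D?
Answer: -119427516/1205 ≈ -99110.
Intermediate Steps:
K(C) = -2 (K(C) = -2*C/C = -2*1 = -2)
E = -1/1205 ≈ -0.00082988
(K(-64) + u(-32))*(2915 + E) = (-2 - 32)*(2915 - 1/1205) = -34*3512574/1205 = -119427516/1205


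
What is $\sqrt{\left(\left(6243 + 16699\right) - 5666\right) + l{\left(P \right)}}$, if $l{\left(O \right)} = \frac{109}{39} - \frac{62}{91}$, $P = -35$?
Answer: $\frac{5 \sqrt{51508821}}{273} \approx 131.45$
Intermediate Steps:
$l{\left(O \right)} = \frac{577}{273}$ ($l{\left(O \right)} = 109 \cdot \frac{1}{39} - \frac{62}{91} = \frac{109}{39} - \frac{62}{91} = \frac{577}{273}$)
$\sqrt{\left(\left(6243 + 16699\right) - 5666\right) + l{\left(P \right)}} = \sqrt{\left(\left(6243 + 16699\right) - 5666\right) + \frac{577}{273}} = \sqrt{\left(22942 - 5666\right) + \frac{577}{273}} = \sqrt{17276 + \frac{577}{273}} = \sqrt{\frac{4716925}{273}} = \frac{5 \sqrt{51508821}}{273}$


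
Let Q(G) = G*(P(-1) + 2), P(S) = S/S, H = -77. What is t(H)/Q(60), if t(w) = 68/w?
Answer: -17/3465 ≈ -0.0049062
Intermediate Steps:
P(S) = 1
Q(G) = 3*G (Q(G) = G*(1 + 2) = G*3 = 3*G)
t(H)/Q(60) = (68/(-77))/((3*60)) = (68*(-1/77))/180 = -68/77*1/180 = -17/3465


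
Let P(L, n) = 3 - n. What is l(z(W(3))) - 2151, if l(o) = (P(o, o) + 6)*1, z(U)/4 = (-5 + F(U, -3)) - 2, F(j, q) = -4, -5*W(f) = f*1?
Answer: -2098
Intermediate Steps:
W(f) = -f/5
z(U) = -44 (z(U) = 4*((-5 - 4) - 2) = 4*(-9 - 2) = 4*(-11) = -44)
l(o) = 9 - o (l(o) = ((3 - o) + 6)*1 = (9 - o)*1 = 9 - o)
l(z(W(3))) - 2151 = (9 - 1*(-44)) - 2151 = (9 + 44) - 2151 = 53 - 2151 = -2098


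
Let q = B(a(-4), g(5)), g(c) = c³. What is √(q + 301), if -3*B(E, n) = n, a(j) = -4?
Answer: √2334/3 ≈ 16.104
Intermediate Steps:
B(E, n) = -n/3
q = -125/3 (q = -⅓*5³ = -⅓*125 = -125/3 ≈ -41.667)
√(q + 301) = √(-125/3 + 301) = √(778/3) = √2334/3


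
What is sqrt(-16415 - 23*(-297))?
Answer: 4*I*sqrt(599) ≈ 97.898*I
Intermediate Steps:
sqrt(-16415 - 23*(-297)) = sqrt(-16415 + 6831) = sqrt(-9584) = 4*I*sqrt(599)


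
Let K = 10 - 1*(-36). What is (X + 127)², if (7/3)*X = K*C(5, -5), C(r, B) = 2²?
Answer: 2076481/49 ≈ 42377.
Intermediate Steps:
C(r, B) = 4
K = 46 (K = 10 + 36 = 46)
X = 552/7 (X = 3*(46*4)/7 = (3/7)*184 = 552/7 ≈ 78.857)
(X + 127)² = (552/7 + 127)² = (1441/7)² = 2076481/49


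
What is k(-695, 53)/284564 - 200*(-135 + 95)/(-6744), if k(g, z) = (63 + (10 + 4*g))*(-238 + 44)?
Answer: 79072097/119943726 ≈ 0.65924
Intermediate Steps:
k(g, z) = -14162 - 776*g (k(g, z) = (73 + 4*g)*(-194) = -14162 - 776*g)
k(-695, 53)/284564 - 200*(-135 + 95)/(-6744) = (-14162 - 776*(-695))/284564 - 200*(-135 + 95)/(-6744) = (-14162 + 539320)*(1/284564) - 200*(-40)*(-1/6744) = 525158*(1/284564) + 8000*(-1/6744) = 262579/142282 - 1000/843 = 79072097/119943726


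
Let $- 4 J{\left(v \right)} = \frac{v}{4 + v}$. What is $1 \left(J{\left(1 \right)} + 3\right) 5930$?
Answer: $\frac{34987}{2} \approx 17494.0$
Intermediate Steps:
$J{\left(v \right)} = - \frac{v}{4 \left(4 + v\right)}$ ($J{\left(v \right)} = - \frac{v \frac{1}{4 + v}}{4} = - \frac{v}{4 \left(4 + v\right)}$)
$1 \left(J{\left(1 \right)} + 3\right) 5930 = 1 \left(\left(-1\right) 1 \frac{1}{16 + 4 \cdot 1} + 3\right) 5930 = 1 \left(\left(-1\right) 1 \frac{1}{16 + 4} + 3\right) 5930 = 1 \left(\left(-1\right) 1 \cdot \frac{1}{20} + 3\right) 5930 = 1 \left(- \frac{1}{20} + 3\right) 5930 = 1 \cdot \frac{59}{20} \cdot 5930 = \frac{59}{20} \cdot 5930 = \frac{34987}{2}$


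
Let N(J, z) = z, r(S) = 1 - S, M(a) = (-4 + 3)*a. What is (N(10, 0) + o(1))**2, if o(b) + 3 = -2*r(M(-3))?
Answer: 1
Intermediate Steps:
M(a) = -a
o(b) = 1 (o(b) = -3 - 2*(1 - (-1)*(-3)) = -3 - 2*(1 - 1*3) = -3 - 2*(1 - 3) = -3 - 2*(-2) = -3 + 4 = 1)
(N(10, 0) + o(1))**2 = (0 + 1)**2 = 1**2 = 1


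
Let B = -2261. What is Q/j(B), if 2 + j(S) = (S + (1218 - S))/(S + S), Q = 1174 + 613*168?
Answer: -33643034/733 ≈ -45898.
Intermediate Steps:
Q = 104158 (Q = 1174 + 102984 = 104158)
j(S) = -2 + 609/S (j(S) = -2 + (S + (1218 - S))/(S + S) = -2 + 1218/((2*S)) = -2 + 1218*(1/(2*S)) = -2 + 609/S)
Q/j(B) = 104158/(-2 + 609/(-2261)) = 104158/(-2 + 609*(-1/2261)) = 104158/(-2 - 87/323) = 104158/(-733/323) = 104158*(-323/733) = -33643034/733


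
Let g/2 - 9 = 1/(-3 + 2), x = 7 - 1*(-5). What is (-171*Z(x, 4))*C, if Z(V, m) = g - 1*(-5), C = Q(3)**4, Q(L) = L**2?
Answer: -23560551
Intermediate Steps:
x = 12 (x = 7 + 5 = 12)
g = 16 (g = 18 + 2/(-3 + 2) = 18 + 2/(-1) = 18 + 2*(-1) = 18 - 2 = 16)
C = 6561 (C = (3**2)**4 = 9**4 = 6561)
Z(V, m) = 21 (Z(V, m) = 16 - 1*(-5) = 16 + 5 = 21)
(-171*Z(x, 4))*C = -171*21*6561 = -3591*6561 = -23560551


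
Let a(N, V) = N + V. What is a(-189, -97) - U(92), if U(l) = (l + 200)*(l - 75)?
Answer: -5250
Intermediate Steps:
U(l) = (-75 + l)*(200 + l) (U(l) = (200 + l)*(-75 + l) = (-75 + l)*(200 + l))
a(-189, -97) - U(92) = (-189 - 97) - (-15000 + 92² + 125*92) = -286 - (-15000 + 8464 + 11500) = -286 - 1*4964 = -286 - 4964 = -5250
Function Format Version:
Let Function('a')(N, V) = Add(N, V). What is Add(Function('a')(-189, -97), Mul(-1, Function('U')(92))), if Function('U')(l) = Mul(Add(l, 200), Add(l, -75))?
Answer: -5250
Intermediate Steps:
Function('U')(l) = Mul(Add(-75, l), Add(200, l)) (Function('U')(l) = Mul(Add(200, l), Add(-75, l)) = Mul(Add(-75, l), Add(200, l)))
Add(Function('a')(-189, -97), Mul(-1, Function('U')(92))) = Add(Add(-189, -97), Mul(-1, Add(-15000, Pow(92, 2), Mul(125, 92)))) = Add(-286, Mul(-1, Add(-15000, 8464, 11500))) = Add(-286, Mul(-1, 4964)) = Add(-286, -4964) = -5250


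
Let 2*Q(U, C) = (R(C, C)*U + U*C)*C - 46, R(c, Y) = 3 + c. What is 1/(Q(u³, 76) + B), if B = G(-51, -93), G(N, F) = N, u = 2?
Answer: 1/47046 ≈ 2.1256e-5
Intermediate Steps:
B = -51
Q(U, C) = -23 + C*(C*U + U*(3 + C))/2 (Q(U, C) = (((3 + C)*U + U*C)*C - 46)/2 = ((U*(3 + C) + C*U)*C - 46)/2 = ((C*U + U*(3 + C))*C - 46)/2 = (C*(C*U + U*(3 + C)) - 46)/2 = (-46 + C*(C*U + U*(3 + C)))/2 = -23 + C*(C*U + U*(3 + C))/2)
1/(Q(u³, 76) + B) = 1/((-23 + 2³*76² + (3/2)*76*2³) - 51) = 1/((-23 + 8*5776 + (3/2)*76*8) - 51) = 1/((-23 + 46208 + 912) - 51) = 1/(47097 - 51) = 1/47046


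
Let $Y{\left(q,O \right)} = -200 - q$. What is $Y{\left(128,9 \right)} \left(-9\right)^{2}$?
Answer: $-26568$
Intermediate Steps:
$Y{\left(128,9 \right)} \left(-9\right)^{2} = \left(-200 - 128\right) \left(-9\right)^{2} = \left(-200 - 128\right) 81 = \left(-328\right) 81 = -26568$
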